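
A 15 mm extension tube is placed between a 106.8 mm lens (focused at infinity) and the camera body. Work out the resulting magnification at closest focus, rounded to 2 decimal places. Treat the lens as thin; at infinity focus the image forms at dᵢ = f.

The tube moves the image plane from f to f + e, so dᵢ = 106.8 + 15 = 121.8 mm. Focus is achieved when 1/f = 1/dₒ + 1/dᵢ, giving dₒ = 1/(1/f − 1/(f+e)).
Magnification m = dᵢ/dₒ = (f+e)·(1/f − 1/(f+e)) = e/f = 15/106.8 ≈ 0.1404.

0.14×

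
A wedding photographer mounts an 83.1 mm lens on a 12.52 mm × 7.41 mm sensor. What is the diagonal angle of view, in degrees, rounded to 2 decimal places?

10.01°

Sensor diagonal = √(12.52² + 7.41²) = √211.6585 ≈ 14.5485 mm.
Angle of view α = 2·arctan(d/2f) with d = 14.5485 mm and f = 83.1 mm.
d/2f = 0.08754; arctan(0.08754) ≈ 5.0027°, so α ≈ 10.0054°.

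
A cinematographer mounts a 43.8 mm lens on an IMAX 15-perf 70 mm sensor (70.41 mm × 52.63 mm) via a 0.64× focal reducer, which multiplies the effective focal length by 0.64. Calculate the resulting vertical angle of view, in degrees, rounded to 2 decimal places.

86.38°

Effective focal length f = 43.8 × 0.64 = 28.032 mm.
α = 2·arctan(52.63 / (2 × 28.032)) = 2·arctan(0.93875) ≈ 86.3809°.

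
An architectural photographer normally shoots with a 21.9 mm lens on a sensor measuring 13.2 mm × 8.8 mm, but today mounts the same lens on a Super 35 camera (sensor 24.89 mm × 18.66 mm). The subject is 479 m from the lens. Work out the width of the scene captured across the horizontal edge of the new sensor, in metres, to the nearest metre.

544 m

The focal length stays 21.9 mm; the relevant sensor dimension is now w = 24.89 mm. Object distance dₒ = 479 m = 479000 mm.
Thin-lens field width W = w·(dₒ − f)/f = 24.89 × (479000 − 21.9)/21.9 ≈ 544372.827 mm = 544.373 m.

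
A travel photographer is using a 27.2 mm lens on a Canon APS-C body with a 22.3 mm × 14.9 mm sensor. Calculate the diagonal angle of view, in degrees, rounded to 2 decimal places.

Sensor diagonal = √(22.3² + 14.9²) = √719.3000 ≈ 26.8198 mm.
Angle of view α = 2·arctan(d/2f) with d = 26.8198 mm and f = 27.2 mm.
d/2f = 0.49301; arctan(0.49301) ≈ 26.2438°, so α ≈ 52.4876°.

52.49°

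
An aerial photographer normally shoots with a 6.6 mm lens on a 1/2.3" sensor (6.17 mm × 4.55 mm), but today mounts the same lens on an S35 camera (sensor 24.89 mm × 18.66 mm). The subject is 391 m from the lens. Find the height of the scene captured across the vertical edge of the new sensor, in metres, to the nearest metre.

1105 m

The focal length stays 6.6 mm; the relevant sensor dimension is now h = 18.66 mm. Object distance dₒ = 391 m = 391000 mm.
Thin-lens field height W = h·(dₒ − f)/f = 18.66 × (391000 − 6.6)/6.6 ≈ 1105444.976 mm = 1105.44 m.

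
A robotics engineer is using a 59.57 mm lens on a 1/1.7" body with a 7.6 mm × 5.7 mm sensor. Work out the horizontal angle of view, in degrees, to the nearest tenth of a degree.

Angle of view α = 2·arctan(w/2f) with w = 7.6 mm and f = 59.57 mm.
w/2f = 0.06379; arctan(0.06379) ≈ 3.6500°, so α ≈ 7.3000°.

7.3°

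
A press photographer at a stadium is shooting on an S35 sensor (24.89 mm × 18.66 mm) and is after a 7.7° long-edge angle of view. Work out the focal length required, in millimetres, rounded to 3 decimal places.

184.928 mm

From α = 2·arctan(w/2f) we get f = w / (2·tan(α/2)).
With w = 24.89 mm and α/2 = 3.85°, tan(α/2) ≈ 0.06730, so f ≈ 24.89 / 0.13459 ≈ 184.9279 mm.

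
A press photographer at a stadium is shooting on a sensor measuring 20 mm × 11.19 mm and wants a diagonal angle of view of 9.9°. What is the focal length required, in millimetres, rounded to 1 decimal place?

Sensor diagonal = √(20² + 11.19²) = √525.2161 ≈ 22.9176 mm.
From α = 2·arctan(d/2f) we get f = d / (2·tan(α/2)).
With d = 22.9176 mm and α/2 = 4.95°, tan(α/2) ≈ 0.08661, so f ≈ 22.9176 / 0.17322 ≈ 132.3043 mm.

132.3 mm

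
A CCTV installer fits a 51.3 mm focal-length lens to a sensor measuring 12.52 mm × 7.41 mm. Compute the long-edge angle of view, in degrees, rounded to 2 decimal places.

13.91°

Angle of view α = 2·arctan(w/2f) with w = 12.52 mm and f = 51.3 mm.
w/2f = 0.12203; arctan(0.12203) ≈ 6.9573°, so α ≈ 13.9145°.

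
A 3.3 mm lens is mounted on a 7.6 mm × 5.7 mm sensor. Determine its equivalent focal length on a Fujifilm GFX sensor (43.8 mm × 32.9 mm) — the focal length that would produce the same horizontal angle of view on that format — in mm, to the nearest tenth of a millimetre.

19.0 mm

Equal angle of view means equal width/f ratio, so f₂ = f₁ · (width₂/width₁) = 3.3 × 43.8/7.6.
f₂ = 3.3 × 5.76316 ≈ 19.018 mm.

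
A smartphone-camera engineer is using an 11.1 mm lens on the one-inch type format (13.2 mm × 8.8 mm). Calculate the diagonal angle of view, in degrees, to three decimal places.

Sensor diagonal = √(13.2² + 8.8²) = √251.6800 ≈ 15.8644 mm.
Angle of view α = 2·arctan(d/2f) with d = 15.8644 mm and f = 11.1 mm.
d/2f = 0.71461; arctan(0.71461) ≈ 35.5501°, so α ≈ 71.1002°.

71.100°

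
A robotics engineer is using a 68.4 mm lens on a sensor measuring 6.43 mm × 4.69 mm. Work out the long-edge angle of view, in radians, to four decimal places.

0.0939 rad

Angle of view α = 2·arctan(w/2f) with w = 6.43 mm and f = 68.4 mm.
w/2f = 0.04700; arctan(0.04700) ≈ 0.0470 rad, so α ≈ 0.0939 rad.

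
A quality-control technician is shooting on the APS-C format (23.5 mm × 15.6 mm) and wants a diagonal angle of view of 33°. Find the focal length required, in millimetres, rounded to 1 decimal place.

Sensor diagonal = √(23.5² + 15.6²) = √795.6100 ≈ 28.2066 mm.
From α = 2·arctan(d/2f) we get f = d / (2·tan(α/2)).
With d = 28.2066 mm and α/2 = 16.5°, tan(α/2) ≈ 0.29621, so f ≈ 28.2066 / 0.59243 ≈ 47.6119 mm.

47.6 mm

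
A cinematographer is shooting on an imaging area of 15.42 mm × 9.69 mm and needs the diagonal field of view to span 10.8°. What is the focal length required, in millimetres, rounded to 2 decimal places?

96.33 mm

Sensor diagonal = √(15.42² + 9.69²) = √331.6725 ≈ 18.2119 mm.
From α = 2·arctan(d/2f) we get f = d / (2·tan(α/2)).
With d = 18.2119 mm and α/2 = 5.4°, tan(α/2) ≈ 0.09453, so f ≈ 18.2119 / 0.18906 ≈ 96.3308 mm.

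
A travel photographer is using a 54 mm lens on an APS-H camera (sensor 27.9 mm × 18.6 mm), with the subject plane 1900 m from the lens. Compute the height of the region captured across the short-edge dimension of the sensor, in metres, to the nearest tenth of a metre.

dₒ: 1900 m = 1.9e+06 mm.
Similar triangles through the lens centre give W/dₒ = h/dᵢ; with 1/f = 1/dₒ + 1/dᵢ this gives W = h·(dₒ − f)/f.
W = 18.6 mm × (1.9e+06 − 54) / 54 = 18.6 × 35184.1852 ≈ 654425.844 mm = 654.426 m.

654.4 m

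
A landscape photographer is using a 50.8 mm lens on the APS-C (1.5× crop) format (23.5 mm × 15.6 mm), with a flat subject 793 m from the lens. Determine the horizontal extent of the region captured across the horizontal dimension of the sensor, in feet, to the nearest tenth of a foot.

dₒ: 793 m = 793000 mm.
Similar triangles through the lens centre give W/dₒ = w/dᵢ; with 1/f = 1/dₒ + 1/dᵢ this gives W = w·(dₒ − f)/f.
W = 23.5 mm × (793000 − 50.8) / 50.8 = 23.5 × 15609.2362 ≈ 366817.051 mm = 366817.051/304.8 ft = 1203.47 ft.

1203.5 ft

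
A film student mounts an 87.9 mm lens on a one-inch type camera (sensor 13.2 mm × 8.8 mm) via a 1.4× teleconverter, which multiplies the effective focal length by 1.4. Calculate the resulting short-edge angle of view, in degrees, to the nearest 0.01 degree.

4.10°

Effective focal length f = 87.9 × 1.4 = 123.06 mm.
α = 2·arctan(8.8 / (2 × 123.06)) = 2·arctan(0.03575) ≈ 4.0955°.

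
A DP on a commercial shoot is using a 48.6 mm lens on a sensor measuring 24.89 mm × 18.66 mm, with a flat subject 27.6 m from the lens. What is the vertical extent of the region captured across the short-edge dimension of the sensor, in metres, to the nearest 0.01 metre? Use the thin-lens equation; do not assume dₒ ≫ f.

dₒ: 27.6 m = 27600 mm.
Similar triangles through the lens centre give W/dₒ = h/dᵢ; with 1/f = 1/dₒ + 1/dᵢ this gives W = h·(dₒ − f)/f.
W = 18.66 mm × (27600 − 48.6) / 48.6 = 18.66 × 566.9012 ≈ 10578.377 mm = 10.5784 m.

10.58 m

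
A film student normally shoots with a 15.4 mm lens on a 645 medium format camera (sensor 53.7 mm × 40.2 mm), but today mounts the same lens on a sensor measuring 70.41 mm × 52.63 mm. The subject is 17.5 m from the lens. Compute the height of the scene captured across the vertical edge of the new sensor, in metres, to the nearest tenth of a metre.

59.8 m

The focal length stays 15.4 mm; the relevant sensor dimension is now h = 52.63 mm. Object distance dₒ = 17.5 m = 17500 mm.
Thin-lens field height W = h·(dₒ − f)/f = 52.63 × (17500 − 15.4)/15.4 ≈ 59754.188 mm = 59.7542 m.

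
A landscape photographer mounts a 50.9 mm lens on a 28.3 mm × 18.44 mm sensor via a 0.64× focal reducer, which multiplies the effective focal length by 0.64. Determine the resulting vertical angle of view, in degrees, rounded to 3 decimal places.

Effective focal length f = 50.9 × 0.64 = 32.576 mm.
α = 2·arctan(18.44 / (2 × 32.576)) = 2·arctan(0.28303) ≈ 31.6063°.

31.606°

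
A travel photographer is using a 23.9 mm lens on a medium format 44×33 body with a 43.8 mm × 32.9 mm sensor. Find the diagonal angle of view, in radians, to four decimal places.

1.7067 rad

Sensor diagonal = √(43.8² + 32.9²) = √3000.8500 ≈ 54.7800 mm.
Angle of view α = 2·arctan(d/2f) with d = 54.7800 mm and f = 23.9 mm.
d/2f = 1.14603; arctan(1.14603) ≈ 0.8533 rad, so α ≈ 1.7067 rad.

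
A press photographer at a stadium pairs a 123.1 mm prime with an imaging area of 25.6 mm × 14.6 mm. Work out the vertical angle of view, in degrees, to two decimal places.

6.79°

Angle of view α = 2·arctan(h/2f) with h = 14.6 mm and f = 123.1 mm.
h/2f = 0.05930; arctan(0.05930) ≈ 3.3937°, so α ≈ 6.7875°.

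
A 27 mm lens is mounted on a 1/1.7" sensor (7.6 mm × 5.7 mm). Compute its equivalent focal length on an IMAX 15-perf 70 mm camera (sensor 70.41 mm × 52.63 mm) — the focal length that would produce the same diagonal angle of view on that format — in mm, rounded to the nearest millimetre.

Sensor diagonal = √(7.6² + 5.7²) = √90.2500 ≈ 9.5000 mm.
Sensor diagonal = √(70.41² + 52.63²) = √7727.4850 ≈ 87.9061 mm.
Equal angle of view means equal diagonal/f ratio, so f₂ = f₁ · (diagonal₂/diagonal₁) = 27 × 87.9061/9.5000.
f₂ = 27 × 9.25328 ≈ 249.838 mm.

250 mm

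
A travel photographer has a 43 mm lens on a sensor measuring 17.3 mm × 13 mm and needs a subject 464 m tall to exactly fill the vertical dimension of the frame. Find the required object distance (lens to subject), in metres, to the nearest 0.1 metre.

W: 464 m = 464000 mm.
Magnification m = h/W = dᵢ/dₒ; combined with 1/f = 1/dₒ + 1/dᵢ this gives dₒ = f·(1 + W/h).
dₒ = 43 mm × (1 + 464000/13) = 43 × 35693.3077 ≈ 1534812.231 mm = 1534.81 m.

1534.8 m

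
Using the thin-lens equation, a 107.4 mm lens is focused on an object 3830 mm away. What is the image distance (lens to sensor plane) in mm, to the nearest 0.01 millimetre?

110.50 mm

1/dᵢ = 1/f − 1/dₒ = 1/107.4 − 1/3830 = 0.0090499 mm⁻¹.
dᵢ = 1/0.0090499 ≈ 110.4986 mm.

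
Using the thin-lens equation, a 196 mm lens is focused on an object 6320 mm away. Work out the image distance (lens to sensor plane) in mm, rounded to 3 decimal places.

202.273 mm

1/dᵢ = 1/f − 1/dₒ = 1/196 − 1/6320 = 0.0049438 mm⁻¹.
dᵢ = 1/0.0049438 ≈ 202.2730 mm.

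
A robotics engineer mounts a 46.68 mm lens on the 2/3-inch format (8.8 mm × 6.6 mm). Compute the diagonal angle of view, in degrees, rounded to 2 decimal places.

Sensor diagonal = √(8.8² + 6.6²) = √121.0000 ≈ 11.0000 mm.
Angle of view α = 2·arctan(d/2f) with d = 11.0000 mm and f = 46.68 mm.
d/2f = 0.11782; arctan(0.11782) ≈ 6.7198°, so α ≈ 13.4396°.

13.44°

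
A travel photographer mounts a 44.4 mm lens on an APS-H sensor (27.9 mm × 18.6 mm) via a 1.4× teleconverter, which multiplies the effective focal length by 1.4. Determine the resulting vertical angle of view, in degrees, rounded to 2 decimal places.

Effective focal length f = 44.4 × 1.4 = 62.16 mm.
α = 2·arctan(18.6 / (2 × 62.16)) = 2·arctan(0.14961) ≈ 17.0183°.

17.02°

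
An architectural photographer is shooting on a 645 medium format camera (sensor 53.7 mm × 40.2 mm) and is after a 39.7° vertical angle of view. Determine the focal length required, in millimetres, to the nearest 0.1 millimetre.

55.7 mm

From α = 2·arctan(h/2f) we get f = h / (2·tan(α/2)).
With h = 40.2 mm and α/2 = 19.85°, tan(α/2) ≈ 0.36101, so f ≈ 40.2 / 0.72202 ≈ 55.6774 mm.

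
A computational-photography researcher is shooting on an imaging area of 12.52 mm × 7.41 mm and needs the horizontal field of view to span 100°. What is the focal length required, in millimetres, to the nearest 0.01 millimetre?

5.25 mm

From α = 2·arctan(w/2f) we get f = w / (2·tan(α/2)).
With w = 12.52 mm and α/2 = 50°, tan(α/2) ≈ 1.19175, so f ≈ 12.52 / 2.38351 ≈ 5.2528 mm.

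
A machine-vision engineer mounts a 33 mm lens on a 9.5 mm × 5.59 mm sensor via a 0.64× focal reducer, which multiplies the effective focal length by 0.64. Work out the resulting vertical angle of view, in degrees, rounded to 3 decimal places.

Effective focal length f = 33 × 0.64 = 21.12 mm.
α = 2·arctan(5.59 / (2 × 21.12)) = 2·arctan(0.13234) ≈ 15.0773°.

15.077°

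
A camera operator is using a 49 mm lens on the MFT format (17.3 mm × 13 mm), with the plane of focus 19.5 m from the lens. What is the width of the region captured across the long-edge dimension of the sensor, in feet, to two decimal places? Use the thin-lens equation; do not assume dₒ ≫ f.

22.53 ft

dₒ: 19.5 m = 19500 mm.
Similar triangles through the lens centre give W/dₒ = w/dᵢ; with 1/f = 1/dₒ + 1/dᵢ this gives W = w·(dₒ − f)/f.
W = 17.3 mm × (19500 − 49) / 49 = 17.3 × 396.9592 ≈ 6867.394 mm = 6867.394/304.8 ft = 22.5308 ft.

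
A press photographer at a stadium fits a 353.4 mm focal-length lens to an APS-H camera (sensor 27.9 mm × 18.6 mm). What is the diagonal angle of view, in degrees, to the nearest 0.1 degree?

Sensor diagonal = √(27.9² + 18.6²) = √1124.3700 ≈ 33.5316 mm.
Angle of view α = 2·arctan(d/2f) with d = 33.5316 mm and f = 353.4 mm.
d/2f = 0.04744; arctan(0.04744) ≈ 2.7162°, so α ≈ 5.4323°.

5.4°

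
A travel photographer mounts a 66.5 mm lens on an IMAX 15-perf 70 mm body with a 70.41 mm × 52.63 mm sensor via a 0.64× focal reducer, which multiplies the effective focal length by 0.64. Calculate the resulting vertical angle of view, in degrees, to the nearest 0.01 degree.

Effective focal length f = 66.5 × 0.64 = 42.56 mm.
α = 2·arctan(52.63 / (2 × 42.56)) = 2·arctan(0.61830) ≈ 63.4573°.

63.46°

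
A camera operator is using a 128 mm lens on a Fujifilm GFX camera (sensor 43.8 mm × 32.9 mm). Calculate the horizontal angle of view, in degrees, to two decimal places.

19.42°

Angle of view α = 2·arctan(w/2f) with w = 43.8 mm and f = 128 mm.
w/2f = 0.17109; arctan(0.17109) ≈ 9.7089°, so α ≈ 19.4179°.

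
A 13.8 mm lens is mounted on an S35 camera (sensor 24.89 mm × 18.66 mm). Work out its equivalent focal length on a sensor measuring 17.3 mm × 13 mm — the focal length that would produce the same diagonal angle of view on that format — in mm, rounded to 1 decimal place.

9.6 mm

Sensor diagonal = √(24.89² + 18.66²) = √967.7077 ≈ 31.1080 mm.
Sensor diagonal = √(17.3² + 13²) = √468.2900 ≈ 21.6400 mm.
Equal angle of view means equal diagonal/f ratio, so f₂ = f₁ · (diagonal₂/diagonal₁) = 13.8 × 21.6400/31.1080.
f₂ = 13.8 × 0.69564 ≈ 9.600 mm.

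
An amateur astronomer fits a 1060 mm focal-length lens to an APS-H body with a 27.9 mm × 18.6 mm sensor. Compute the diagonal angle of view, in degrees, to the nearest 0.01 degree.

Sensor diagonal = √(27.9² + 18.6²) = √1124.3700 ≈ 33.5316 mm.
Angle of view α = 2·arctan(d/2f) with d = 33.5316 mm and f = 1060 mm.
d/2f = 0.01582; arctan(0.01582) ≈ 0.9062°, so α ≈ 1.8123°.

1.81°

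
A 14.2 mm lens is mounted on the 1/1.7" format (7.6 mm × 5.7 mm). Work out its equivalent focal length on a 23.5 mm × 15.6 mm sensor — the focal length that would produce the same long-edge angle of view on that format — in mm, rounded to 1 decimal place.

43.9 mm

Equal angle of view means equal width/f ratio, so f₂ = f₁ · (width₂/width₁) = 14.2 × 23.5/7.6.
f₂ = 14.2 × 3.09211 ≈ 43.908 mm.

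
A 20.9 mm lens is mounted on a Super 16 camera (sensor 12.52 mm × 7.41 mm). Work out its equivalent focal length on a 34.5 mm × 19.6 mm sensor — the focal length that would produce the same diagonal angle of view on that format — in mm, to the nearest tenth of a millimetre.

57.0 mm

Sensor diagonal = √(12.52² + 7.41²) = √211.6585 ≈ 14.5485 mm.
Sensor diagonal = √(34.5² + 19.6²) = √1574.4100 ≈ 39.6788 mm.
Equal angle of view means equal diagonal/f ratio, so f₂ = f₁ · (diagonal₂/diagonal₁) = 20.9 × 39.6788/14.5485.
f₂ = 20.9 × 2.72735 ≈ 57.002 mm.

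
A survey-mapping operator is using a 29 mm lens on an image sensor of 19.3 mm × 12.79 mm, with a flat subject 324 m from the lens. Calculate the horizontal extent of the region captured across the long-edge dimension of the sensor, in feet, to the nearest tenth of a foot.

dₒ: 324 m = 324000 mm.
Similar triangles through the lens centre give W/dₒ = w/dᵢ; with 1/f = 1/dₒ + 1/dᵢ this gives W = w·(dₒ − f)/f.
W = 19.3 mm × (324000 − 29) / 29 = 19.3 × 11171.4138 ≈ 215608.286 mm = 215608.286/304.8 ft = 707.376 ft.

707.4 ft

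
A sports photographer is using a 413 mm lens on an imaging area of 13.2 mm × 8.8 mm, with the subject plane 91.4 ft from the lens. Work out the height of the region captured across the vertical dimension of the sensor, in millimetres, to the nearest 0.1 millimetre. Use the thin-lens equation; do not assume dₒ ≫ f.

584.8 mm

dₒ: 91.4 ft × 304.8 mm/ft = 27858.72 mm.
Similar triangles through the lens centre give W/dₒ = h/dᵢ; with 1/f = 1/dₒ + 1/dᵢ this gives W = h·(dₒ − f)/f.
W = 8.8 mm × (27858.7 − 413) / 413 = 8.8 × 66.4545 ≈ 584.800 mm.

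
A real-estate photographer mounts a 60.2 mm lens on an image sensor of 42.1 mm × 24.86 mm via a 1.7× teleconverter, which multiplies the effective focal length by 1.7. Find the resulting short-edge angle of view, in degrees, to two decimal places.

13.85°

Effective focal length f = 60.2 × 1.7 = 102.34 mm.
α = 2·arctan(24.86 / (2 × 102.34)) = 2·arctan(0.12146) ≈ 13.8502°.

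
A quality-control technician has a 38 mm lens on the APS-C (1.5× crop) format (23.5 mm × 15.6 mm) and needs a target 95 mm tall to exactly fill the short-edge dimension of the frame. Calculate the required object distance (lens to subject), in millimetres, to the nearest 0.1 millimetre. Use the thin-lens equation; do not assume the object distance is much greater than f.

Magnification m = h/W = dᵢ/dₒ; combined with 1/f = 1/dₒ + 1/dᵢ this gives dₒ = f·(1 + W/h).
dₒ = 38 mm × (1 + 95/15.6) = 38 × 7.0897 ≈ 269.410 mm.

269.4 mm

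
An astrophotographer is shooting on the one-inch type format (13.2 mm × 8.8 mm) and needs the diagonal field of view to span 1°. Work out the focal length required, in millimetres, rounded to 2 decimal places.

Sensor diagonal = √(13.2² + 8.8²) = √251.6800 ≈ 15.8644 mm.
From α = 2·arctan(d/2f) we get f = d / (2·tan(α/2)).
With d = 15.8644 mm and α/2 = 0.5°, tan(α/2) ≈ 0.00873, so f ≈ 15.8644 / 0.01745 ≈ 908.9416 mm.

908.94 mm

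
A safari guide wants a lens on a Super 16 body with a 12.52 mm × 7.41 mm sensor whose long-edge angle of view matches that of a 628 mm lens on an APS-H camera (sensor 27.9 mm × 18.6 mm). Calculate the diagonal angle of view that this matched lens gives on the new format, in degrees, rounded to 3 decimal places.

2.957°

Equal long-edge AOV ⇒ f₂ = f₁ · 12.52/27.9 = 628 × 0.44875 ≈ 281.8122 mm.
Sensor diagonal = √(12.52² + 7.41²) = √211.6585 ≈ 14.5485 mm.
Diagonal AOV on the new format = 2·arctan(14.5485 / (2 × 281.8122)) = 2·arctan(0.02581) ≈ 2.9572°.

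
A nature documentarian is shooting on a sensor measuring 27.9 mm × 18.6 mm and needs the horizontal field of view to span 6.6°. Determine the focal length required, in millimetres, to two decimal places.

From α = 2·arctan(w/2f) we get f = w / (2·tan(α/2)).
With w = 27.9 mm and α/2 = 3.3°, tan(α/2) ≈ 0.05766, so f ≈ 27.9 / 0.11532 ≈ 241.9370 mm.

241.94 mm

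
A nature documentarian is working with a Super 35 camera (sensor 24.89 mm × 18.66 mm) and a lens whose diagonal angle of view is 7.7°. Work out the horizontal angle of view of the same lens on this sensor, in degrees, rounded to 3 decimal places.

6.164°

Sensor diagonal = √(24.89² + 18.66²) = √967.7077 ≈ 31.1080 mm.
From the diagonal AOV: f = 31.1080 / (2·tan(3.85°)) = 31.1080 / 0.13459 ≈ 231.1265 mm.
Horizontal AOV = 2·arctan(24.89 / (2 × 231.1265)) = 2·arctan(0.05384) ≈ 6.1642°.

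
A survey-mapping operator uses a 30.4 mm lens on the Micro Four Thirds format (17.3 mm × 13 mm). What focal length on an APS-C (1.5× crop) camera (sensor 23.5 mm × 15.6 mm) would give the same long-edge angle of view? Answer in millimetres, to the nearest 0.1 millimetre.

Equal angle of view means equal width/f ratio, so f₂ = f₁ · (width₂/width₁) = 30.4 × 23.5/17.3.
f₂ = 30.4 × 1.35838 ≈ 41.295 mm.

41.3 mm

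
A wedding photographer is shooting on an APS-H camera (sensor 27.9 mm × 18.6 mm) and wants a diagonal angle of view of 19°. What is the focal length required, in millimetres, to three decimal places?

Sensor diagonal = √(27.9² + 18.6²) = √1124.3700 ≈ 33.5316 mm.
From α = 2·arctan(d/2f) we get f = d / (2·tan(α/2)).
With d = 33.5316 mm and α/2 = 9.5°, tan(α/2) ≈ 0.16734, so f ≈ 33.5316 / 0.33469 ≈ 100.1886 mm.

100.189 mm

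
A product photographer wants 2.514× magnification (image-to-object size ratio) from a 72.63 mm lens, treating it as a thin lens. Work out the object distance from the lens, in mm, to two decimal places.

101.52 mm

With m = dᵢ/dₒ and 1/f = 1/dₒ + 1/dᵢ, substituting dᵢ = m·dₒ gives 1/f = (1 + 1/m)/dₒ, hence dₒ = f·(1 + 1/m).
dₒ = 72.63 × (1 + 1/2.514) = 72.63 × 1.39777 ≈ 101.520 mm.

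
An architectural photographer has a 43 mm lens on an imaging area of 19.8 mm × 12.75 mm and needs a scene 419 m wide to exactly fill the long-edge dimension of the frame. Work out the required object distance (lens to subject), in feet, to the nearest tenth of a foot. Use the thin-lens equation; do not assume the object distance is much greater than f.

W: 419 m = 419000 mm.
Magnification m = w/W = dᵢ/dₒ; combined with 1/f = 1/dₒ + 1/dᵢ this gives dₒ = f·(1 + W/w).
dₒ = 43 mm × (1 + 419000/19.8) = 43 × 21162.6162 ≈ 909992.495 mm = 909992.495/304.8 ft = 2985.54 ft.

2985.5 ft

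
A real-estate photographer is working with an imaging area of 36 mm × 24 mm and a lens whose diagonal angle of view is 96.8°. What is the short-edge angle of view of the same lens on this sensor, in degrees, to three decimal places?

Sensor diagonal = √(36² + 24²) = √1872.0000 ≈ 43.2666 mm.
From the diagonal AOV: f = 43.2666 / (2·tan(48.4°)) = 43.2666 / 2.25265 ≈ 19.2069 mm.
Short-edge AOV = 2·arctan(24 / (2 × 19.2069)) = 2·arctan(0.62477) ≈ 63.9921°.

63.992°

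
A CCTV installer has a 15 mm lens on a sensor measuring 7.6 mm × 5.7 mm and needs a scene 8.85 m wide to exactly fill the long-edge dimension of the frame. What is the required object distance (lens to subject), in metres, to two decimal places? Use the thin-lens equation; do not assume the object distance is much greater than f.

W: 8.85 m = 8850 mm.
Magnification m = w/W = dᵢ/dₒ; combined with 1/f = 1/dₒ + 1/dᵢ this gives dₒ = f·(1 + W/w).
dₒ = 15 mm × (1 + 8850/7.6) = 15 × 1165.4737 ≈ 17482.105 mm = 17.4821 m.

17.48 m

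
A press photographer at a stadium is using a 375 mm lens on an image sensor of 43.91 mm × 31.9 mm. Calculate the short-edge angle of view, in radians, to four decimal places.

Angle of view α = 2·arctan(h/2f) with h = 31.9 mm and f = 375 mm.
h/2f = 0.04253; arctan(0.04253) ≈ 0.0425 rad, so α ≈ 0.0850 rad.

0.0850 rad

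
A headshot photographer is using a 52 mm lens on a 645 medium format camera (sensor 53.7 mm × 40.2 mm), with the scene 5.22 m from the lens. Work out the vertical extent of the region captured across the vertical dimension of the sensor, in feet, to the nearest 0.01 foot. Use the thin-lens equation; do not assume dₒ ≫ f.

13.11 ft

dₒ: 5.22 m = 5220 mm.
Similar triangles through the lens centre give W/dₒ = h/dᵢ; with 1/f = 1/dₒ + 1/dᵢ this gives W = h·(dₒ − f)/f.
W = 40.2 mm × (5220 − 52) / 52 = 40.2 × 99.3846 ≈ 3995.262 mm = 3995.262/304.8 ft = 13.1078 ft.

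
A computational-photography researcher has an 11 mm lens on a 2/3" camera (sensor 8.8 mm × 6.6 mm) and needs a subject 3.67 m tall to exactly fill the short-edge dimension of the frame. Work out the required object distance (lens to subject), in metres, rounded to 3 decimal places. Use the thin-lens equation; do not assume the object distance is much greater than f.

W: 3.67 m = 3670 mm.
Magnification m = h/W = dᵢ/dₒ; combined with 1/f = 1/dₒ + 1/dᵢ this gives dₒ = f·(1 + W/h).
dₒ = 11 mm × (1 + 3670/6.6) = 11 × 557.0606 ≈ 6127.667 mm = 6.12767 m.

6.128 m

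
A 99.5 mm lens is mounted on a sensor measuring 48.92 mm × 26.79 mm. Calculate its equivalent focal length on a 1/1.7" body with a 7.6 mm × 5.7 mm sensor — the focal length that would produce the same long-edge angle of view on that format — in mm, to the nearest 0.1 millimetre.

15.5 mm

Equal angle of view means equal width/f ratio, so f₂ = f₁ · (width₂/width₁) = 99.5 × 7.6/48.92.
f₂ = 99.5 × 0.15536 ≈ 15.458 mm.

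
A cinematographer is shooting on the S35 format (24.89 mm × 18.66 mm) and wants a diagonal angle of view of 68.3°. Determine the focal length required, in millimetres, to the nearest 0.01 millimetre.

22.93 mm

Sensor diagonal = √(24.89² + 18.66²) = √967.7077 ≈ 31.1080 mm.
From α = 2·arctan(d/2f) we get f = d / (2·tan(α/2)).
With d = 31.1080 mm and α/2 = 34.15°, tan(α/2) ≈ 0.67832, so f ≈ 31.1080 / 1.35665 ≈ 22.9300 mm.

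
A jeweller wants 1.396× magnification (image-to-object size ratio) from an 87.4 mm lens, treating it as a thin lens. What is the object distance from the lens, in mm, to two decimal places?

With m = dᵢ/dₒ and 1/f = 1/dₒ + 1/dᵢ, substituting dᵢ = m·dₒ gives 1/f = (1 + 1/m)/dₒ, hence dₒ = f·(1 + 1/m).
dₒ = 87.4 × (1 + 1/1.396) = 87.4 × 1.71633 ≈ 150.007 mm.

150.01 mm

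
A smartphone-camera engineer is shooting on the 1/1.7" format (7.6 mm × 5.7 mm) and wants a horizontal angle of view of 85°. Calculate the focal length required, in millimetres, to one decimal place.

4.1 mm

From α = 2·arctan(w/2f) we get f = w / (2·tan(α/2)).
With w = 7.6 mm and α/2 = 42.5°, tan(α/2) ≈ 0.91633, so f ≈ 7.6 / 1.83266 ≈ 4.1470 mm.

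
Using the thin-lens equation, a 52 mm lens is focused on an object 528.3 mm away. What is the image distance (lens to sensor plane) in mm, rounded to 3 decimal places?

57.677 mm

1/dᵢ = 1/f − 1/dₒ = 1/52 − 1/528.3 = 0.0173379 mm⁻¹.
dᵢ = 1/0.0173379 ≈ 57.6771 mm.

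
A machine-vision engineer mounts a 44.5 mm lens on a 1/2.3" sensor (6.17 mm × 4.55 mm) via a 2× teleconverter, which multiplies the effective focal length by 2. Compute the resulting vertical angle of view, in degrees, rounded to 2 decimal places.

2.93°

Effective focal length f = 44.5 × 2 = 89 mm.
α = 2·arctan(4.55 / (2 × 89)) = 2·arctan(0.02556) ≈ 2.9285°.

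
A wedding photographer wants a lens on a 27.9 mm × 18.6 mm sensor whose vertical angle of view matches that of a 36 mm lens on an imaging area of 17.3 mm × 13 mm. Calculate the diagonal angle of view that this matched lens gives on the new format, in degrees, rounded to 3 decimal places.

36.060°

Equal vertical AOV ⇒ f₂ = f₁ · 18.6/13 = 36 × 1.43077 ≈ 51.5077 mm.
Sensor diagonal = √(27.9² + 18.6²) = √1124.3700 ≈ 33.5316 mm.
Diagonal AOV on the new format = 2·arctan(33.5316 / (2 × 51.5077)) = 2·arctan(0.32550) ≈ 36.0603°.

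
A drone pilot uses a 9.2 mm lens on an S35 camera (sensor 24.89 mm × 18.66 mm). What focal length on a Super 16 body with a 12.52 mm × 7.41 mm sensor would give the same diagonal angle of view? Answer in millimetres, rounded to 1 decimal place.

Sensor diagonal = √(24.89² + 18.66²) = √967.7077 ≈ 31.1080 mm.
Sensor diagonal = √(12.52² + 7.41²) = √211.6585 ≈ 14.5485 mm.
Equal angle of view means equal diagonal/f ratio, so f₂ = f₁ · (diagonal₂/diagonal₁) = 9.2 × 14.5485/31.1080.
f₂ = 9.2 × 0.46768 ≈ 4.303 mm.

4.3 mm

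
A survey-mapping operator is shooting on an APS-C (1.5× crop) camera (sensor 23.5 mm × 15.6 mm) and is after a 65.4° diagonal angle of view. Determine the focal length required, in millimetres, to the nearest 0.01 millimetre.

21.97 mm

Sensor diagonal = √(23.5² + 15.6²) = √795.6100 ≈ 28.2066 mm.
From α = 2·arctan(d/2f) we get f = d / (2·tan(α/2)).
With d = 28.2066 mm and α/2 = 32.7°, tan(α/2) ≈ 0.64199, so f ≈ 28.2066 / 1.28398 ≈ 21.9681 mm.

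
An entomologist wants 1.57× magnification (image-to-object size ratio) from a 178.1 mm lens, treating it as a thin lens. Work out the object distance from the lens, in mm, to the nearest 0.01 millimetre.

291.54 mm

With m = dᵢ/dₒ and 1/f = 1/dₒ + 1/dᵢ, substituting dᵢ = m·dₒ gives 1/f = (1 + 1/m)/dₒ, hence dₒ = f·(1 + 1/m).
dₒ = 178.1 × (1 + 1/1.57) = 178.1 × 1.63694 ≈ 291.539 mm.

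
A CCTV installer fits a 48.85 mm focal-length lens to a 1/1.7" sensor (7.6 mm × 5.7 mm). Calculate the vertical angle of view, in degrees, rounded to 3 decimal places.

Angle of view α = 2·arctan(h/2f) with h = 5.7 mm and f = 48.85 mm.
h/2f = 0.05834; arctan(0.05834) ≈ 3.3390°, so α ≈ 6.6779°.

6.678°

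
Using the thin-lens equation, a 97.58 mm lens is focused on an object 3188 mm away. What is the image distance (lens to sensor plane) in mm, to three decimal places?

100.661 mm

1/dᵢ = 1/f − 1/dₒ = 1/97.58 − 1/3188 = 0.0099343 mm⁻¹.
dᵢ = 1/0.0099343 ≈ 100.6611 mm.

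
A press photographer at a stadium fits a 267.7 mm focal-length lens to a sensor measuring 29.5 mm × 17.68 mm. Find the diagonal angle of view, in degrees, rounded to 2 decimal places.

7.35°

Sensor diagonal = √(29.5² + 17.68²) = √1182.8324 ≈ 34.3923 mm.
Angle of view α = 2·arctan(d/2f) with d = 34.3923 mm and f = 267.7 mm.
d/2f = 0.06424; arctan(0.06424) ≈ 3.6754°, so α ≈ 7.3509°.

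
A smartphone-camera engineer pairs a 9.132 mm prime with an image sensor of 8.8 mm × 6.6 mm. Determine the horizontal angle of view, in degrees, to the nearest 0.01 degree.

Angle of view α = 2·arctan(w/2f) with w = 8.8 mm and f = 9.132 mm.
w/2f = 0.48182; arctan(0.48182) ≈ 25.7258°, so α ≈ 51.4516°.

51.45°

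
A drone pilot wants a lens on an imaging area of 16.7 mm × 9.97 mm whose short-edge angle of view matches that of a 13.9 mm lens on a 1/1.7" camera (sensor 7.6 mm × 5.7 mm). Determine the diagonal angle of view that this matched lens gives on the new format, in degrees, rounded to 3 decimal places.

43.602°

Equal short-edge AOV ⇒ f₂ = f₁ · 9.97/5.7 = 13.9 × 1.74912 ≈ 24.3128 mm.
Sensor diagonal = √(16.7² + 9.97²) = √378.2909 ≈ 19.4497 mm.
Diagonal AOV on the new format = 2·arctan(19.4497 / (2 × 24.3128)) = 2·arctan(0.39999) ≈ 43.6017°.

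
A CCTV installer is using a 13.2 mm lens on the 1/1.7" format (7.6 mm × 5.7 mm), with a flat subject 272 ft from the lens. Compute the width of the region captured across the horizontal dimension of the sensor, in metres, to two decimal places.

47.73 m

dₒ: 272 ft × 304.8 mm/ft = 82905.60 mm.
Similar triangles through the lens centre give W/dₒ = w/dᵢ; with 1/f = 1/dₒ + 1/dᵢ this gives W = w·(dₒ − f)/f.
W = 7.6 mm × (82905.6 − 13.2) / 13.2 = 7.6 × 6279.7271 ≈ 47725.926 mm = 47.7259 m.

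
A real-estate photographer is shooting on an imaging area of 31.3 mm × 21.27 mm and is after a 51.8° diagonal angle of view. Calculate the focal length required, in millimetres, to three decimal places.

Sensor diagonal = √(31.3² + 21.27²) = √1432.1029 ≈ 37.8431 mm.
From α = 2·arctan(d/2f) we get f = d / (2·tan(α/2)).
With d = 37.8431 mm and α/2 = 25.9°, tan(α/2) ≈ 0.48557, so f ≈ 37.8431 / 0.97115 ≈ 38.9674 mm.

38.967 mm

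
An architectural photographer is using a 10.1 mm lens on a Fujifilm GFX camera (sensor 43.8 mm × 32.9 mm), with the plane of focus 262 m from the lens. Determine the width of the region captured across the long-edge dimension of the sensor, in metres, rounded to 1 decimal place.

1136.2 m

dₒ: 262 m = 262000 mm.
Similar triangles through the lens centre give W/dₒ = w/dᵢ; with 1/f = 1/dₒ + 1/dᵢ this gives W = w·(dₒ − f)/f.
W = 43.8 mm × (262000 − 10.1) / 10.1 = 43.8 × 25939.5941 ≈ 1136154.220 mm = 1136.15 m.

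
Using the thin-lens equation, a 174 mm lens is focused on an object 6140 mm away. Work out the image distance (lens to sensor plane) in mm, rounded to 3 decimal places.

179.075 mm

1/dᵢ = 1/f − 1/dₒ = 1/174 − 1/6140 = 0.0055843 mm⁻¹.
dᵢ = 1/0.0055843 ≈ 179.0748 mm.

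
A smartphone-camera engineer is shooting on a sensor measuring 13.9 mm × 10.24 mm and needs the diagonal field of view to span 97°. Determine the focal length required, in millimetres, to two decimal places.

7.64 mm

Sensor diagonal = √(13.9² + 10.24²) = √298.0676 ≈ 17.2646 mm.
From α = 2·arctan(d/2f) we get f = d / (2·tan(α/2)).
With d = 17.2646 mm and α/2 = 48.5°, tan(α/2) ≈ 1.13029, so f ≈ 17.2646 / 2.26059 ≈ 7.6372 mm.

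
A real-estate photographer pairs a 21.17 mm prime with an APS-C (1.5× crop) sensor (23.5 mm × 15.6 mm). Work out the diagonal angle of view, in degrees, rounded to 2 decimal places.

Sensor diagonal = √(23.5² + 15.6²) = √795.6100 ≈ 28.2066 mm.
Angle of view α = 2·arctan(d/2f) with d = 28.2066 mm and f = 21.17 mm.
d/2f = 0.66619; arctan(0.66619) ≈ 33.6712°, so α ≈ 67.3425°.

67.34°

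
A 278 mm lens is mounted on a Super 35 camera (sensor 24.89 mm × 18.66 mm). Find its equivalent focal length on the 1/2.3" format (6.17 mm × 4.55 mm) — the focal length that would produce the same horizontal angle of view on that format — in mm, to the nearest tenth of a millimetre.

Equal angle of view means equal width/f ratio, so f₂ = f₁ · (width₂/width₁) = 278 × 6.17/24.89.
f₂ = 278 × 0.24789 ≈ 68.914 mm.

68.9 mm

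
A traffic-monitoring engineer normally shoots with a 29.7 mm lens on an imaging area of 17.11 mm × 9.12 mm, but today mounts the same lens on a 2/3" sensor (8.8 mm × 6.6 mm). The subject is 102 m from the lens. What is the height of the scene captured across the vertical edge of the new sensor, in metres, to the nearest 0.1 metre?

The focal length stays 29.7 mm; the relevant sensor dimension is now h = 6.6 mm. Object distance dₒ = 102 m = 102000 mm.
Thin-lens field height W = h·(dₒ − f)/f = 6.6 × (102000 − 29.7)/29.7 ≈ 22660.067 mm = 22.6601 m.

22.7 m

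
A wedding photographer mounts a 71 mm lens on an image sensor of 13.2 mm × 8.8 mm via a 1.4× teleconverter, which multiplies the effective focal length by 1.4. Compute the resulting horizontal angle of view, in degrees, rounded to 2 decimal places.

Effective focal length f = 71 × 1.4 = 99.4 mm.
α = 2·arctan(13.2 / (2 × 99.4)) = 2·arctan(0.06640) ≈ 7.5975°.

7.60°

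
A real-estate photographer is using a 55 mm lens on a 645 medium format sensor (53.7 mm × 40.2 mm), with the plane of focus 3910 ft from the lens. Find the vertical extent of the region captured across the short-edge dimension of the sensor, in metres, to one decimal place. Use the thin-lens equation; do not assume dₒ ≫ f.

dₒ: 3910 ft × 304.8 mm/ft = 1191767.96 mm.
Similar triangles through the lens centre give W/dₒ = h/dᵢ; with 1/f = 1/dₒ + 1/dᵢ this gives W = h·(dₒ − f)/f.
W = 40.2 mm × (1.19177e+06 − 55) / 55 = 40.2 × 21667.5084 ≈ 871033.838 mm = 871.034 m.

871.0 m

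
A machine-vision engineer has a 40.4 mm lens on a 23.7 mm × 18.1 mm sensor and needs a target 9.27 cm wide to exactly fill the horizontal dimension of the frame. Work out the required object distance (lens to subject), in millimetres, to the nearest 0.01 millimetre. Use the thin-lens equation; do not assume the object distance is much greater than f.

W: 9.27 cm = 92.7 mm.
Magnification m = w/W = dᵢ/dₒ; combined with 1/f = 1/dₒ + 1/dᵢ this gives dₒ = f·(1 + W/w).
dₒ = 40.4 mm × (1 + 92.7/23.7) = 40.4 × 4.9114 ≈ 198.420 mm.

198.42 mm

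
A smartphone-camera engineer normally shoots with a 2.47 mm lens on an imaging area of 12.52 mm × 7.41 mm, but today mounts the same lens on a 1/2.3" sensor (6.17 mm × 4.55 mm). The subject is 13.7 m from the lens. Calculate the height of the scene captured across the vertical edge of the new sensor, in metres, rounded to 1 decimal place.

The focal length stays 2.47 mm; the relevant sensor dimension is now h = 4.55 mm. Object distance dₒ = 13.7 m = 13700 mm.
Thin-lens field height W = h·(dₒ − f)/f = 4.55 × (13700 − 2.47)/2.47 ≈ 25232.292 mm = 25.2323 m.

25.2 m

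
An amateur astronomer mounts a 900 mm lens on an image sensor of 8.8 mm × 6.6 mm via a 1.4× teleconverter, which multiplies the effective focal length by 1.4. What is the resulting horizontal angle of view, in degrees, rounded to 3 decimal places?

0.400°

Effective focal length f = 900 × 1.4 = 1260 mm.
α = 2·arctan(8.8 / (2 × 1260)) = 2·arctan(0.00349) ≈ 0.4002°.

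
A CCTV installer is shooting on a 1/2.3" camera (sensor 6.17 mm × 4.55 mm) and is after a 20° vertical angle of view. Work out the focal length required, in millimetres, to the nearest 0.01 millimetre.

From α = 2·arctan(h/2f) we get f = h / (2·tan(α/2)).
With h = 4.55 mm and α/2 = 10°, tan(α/2) ≈ 0.17633, so f ≈ 4.55 / 0.35265 ≈ 12.9022 mm.

12.90 mm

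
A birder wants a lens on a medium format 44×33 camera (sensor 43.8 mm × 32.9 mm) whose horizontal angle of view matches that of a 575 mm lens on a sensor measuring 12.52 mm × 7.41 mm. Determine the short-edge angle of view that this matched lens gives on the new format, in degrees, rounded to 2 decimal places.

0.94°

Equal horizontal AOV ⇒ f₂ = f₁ · 43.8/12.52 = 575 × 3.49840 ≈ 2011.5815 mm.
Short-edge AOV on the new format = 2·arctan(32.9 / (2 × 2011.5815)) = 2·arctan(0.00818) ≈ 0.9371°.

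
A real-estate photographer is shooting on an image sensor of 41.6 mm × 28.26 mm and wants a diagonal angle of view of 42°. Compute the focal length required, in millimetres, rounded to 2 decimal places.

65.51 mm

Sensor diagonal = √(41.6² + 28.26²) = √2529.1876 ≈ 50.2910 mm.
From α = 2·arctan(d/2f) we get f = d / (2·tan(α/2)).
With d = 50.2910 mm and α/2 = 21°, tan(α/2) ≈ 0.38386, so f ≈ 50.2910 / 0.76773 ≈ 65.5063 mm.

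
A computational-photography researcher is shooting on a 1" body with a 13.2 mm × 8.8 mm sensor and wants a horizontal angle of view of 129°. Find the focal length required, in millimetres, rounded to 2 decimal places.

3.15 mm

From α = 2·arctan(w/2f) we get f = w / (2·tan(α/2)).
With w = 13.2 mm and α/2 = 64.5°, tan(α/2) ≈ 2.09654, so f ≈ 13.2 / 4.19309 ≈ 3.1480 mm.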